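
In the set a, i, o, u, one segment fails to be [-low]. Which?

a

Every segment except /a/ is [-low]. /a/ (low unrounded vowel) is [+low], so it is the exception.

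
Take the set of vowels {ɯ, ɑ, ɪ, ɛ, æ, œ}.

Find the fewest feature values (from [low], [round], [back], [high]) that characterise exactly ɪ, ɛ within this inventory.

[−low, −back, −round]

Every target segment is [−low], [−back], [−round]; each remaining inventory member fails at least one of these. Each conjunct is needed — [−back, −round] alone would also admit /æ/; [−low, −round] alone would also admit /ɯ/; [−low, −back] alone would also admit /œ/ — and no other combination of two listed features has exactly this extension, so three is the minimum.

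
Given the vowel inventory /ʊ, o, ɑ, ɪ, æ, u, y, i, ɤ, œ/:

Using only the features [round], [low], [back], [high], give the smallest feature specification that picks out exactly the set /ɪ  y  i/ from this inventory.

Every target segment is [+high], [−back]; each remaining inventory member fails at least one of these. Each conjunct is needed — [−back] alone would also admit /æ, œ/; [+high] alone would also admit /ʊ, u/ — and no other single listed feature has exactly this extension, so two is the minimum.

[+high, −back]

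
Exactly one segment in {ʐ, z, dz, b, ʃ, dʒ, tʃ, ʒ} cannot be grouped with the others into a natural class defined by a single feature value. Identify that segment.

b

The remaining segments after removing /b/ share [+strident]; /b/ (voiced bilabial stop) is [−strident]. For every other candidate removal, the leftover set fails to share any single feature value that the removed segment lacks.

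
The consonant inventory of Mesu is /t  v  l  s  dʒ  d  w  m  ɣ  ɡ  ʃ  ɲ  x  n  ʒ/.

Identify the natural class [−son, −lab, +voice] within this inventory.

Eliminate segments failing any feature: /t, s, ʃ, x/ are [−voice]; /v/ is [+labial]; /l, w, m, ɲ, n/ are [+sonorant]. The remaining /dʒ, d, ɣ, ɡ, ʒ/ satisfy [−sonorant], [−labial], [+voice].

dʒ, d, ɣ, ɡ, ʒ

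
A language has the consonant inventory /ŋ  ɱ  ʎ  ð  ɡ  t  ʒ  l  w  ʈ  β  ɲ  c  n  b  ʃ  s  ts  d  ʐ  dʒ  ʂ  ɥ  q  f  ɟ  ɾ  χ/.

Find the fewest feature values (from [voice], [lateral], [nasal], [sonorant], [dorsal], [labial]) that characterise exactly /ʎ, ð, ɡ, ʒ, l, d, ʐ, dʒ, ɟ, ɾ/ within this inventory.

[+voice, -nasal, -labial]

Every target segment is [+voice], [-nasal], [-labial]; each remaining inventory member fails at least one of these. Each conjunct is needed — [-nasal, -labial] alone would also admit /t, ʈ, c, ʃ, …/; [+voice, -labial] alone would also admit /ŋ, ɲ, n/; [+voice, -nasal] alone would also admit /w, β, b, ɥ/ — and no other combination of two listed features has exactly this extension, so three is the minimum.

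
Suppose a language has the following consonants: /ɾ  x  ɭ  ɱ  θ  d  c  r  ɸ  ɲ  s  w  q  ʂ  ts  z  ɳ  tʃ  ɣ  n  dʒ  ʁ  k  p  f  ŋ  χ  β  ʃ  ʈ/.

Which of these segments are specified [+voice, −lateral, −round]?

ɾ, ɱ, d, r, ɲ, z, ɳ, ɣ, n, dʒ, ʁ, ŋ, β

Eliminate segments failing any feature: /x, θ, c, ɸ, s, q, ʂ, ts, tʃ, k, p, f, χ, ʃ, ʈ/ are [−voice]; /ɭ/ is [+lateral]; /w/ is [+round]. The remaining /ɾ, ɱ, d, r, ɲ, z, ɳ, ɣ, n, dʒ, ʁ, ŋ, β/ satisfy [+voice], [−lateral], [−round].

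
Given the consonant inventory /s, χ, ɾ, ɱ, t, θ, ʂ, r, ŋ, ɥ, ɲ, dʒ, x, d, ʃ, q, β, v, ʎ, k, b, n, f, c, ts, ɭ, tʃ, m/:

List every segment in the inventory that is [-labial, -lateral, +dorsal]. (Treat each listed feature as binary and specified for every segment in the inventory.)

χ, ŋ, ɲ, x, q, k, c

First, the [-labial] segments are /s, χ, ɾ, t, θ, ʂ, r, ŋ, ɲ, dʒ, x, d, ʃ, q, ʎ, k, n, c, ts, ɭ, tʃ/.
Of those, [-lateral] gives /s, χ, ɾ, t, θ, ʂ, r, ŋ, ɲ, dʒ, x, d, ʃ, q, k, n, c, ts, tʃ/.
Intersecting with [+dorsal] leaves /χ, ŋ, ɲ, x, q, k, c/.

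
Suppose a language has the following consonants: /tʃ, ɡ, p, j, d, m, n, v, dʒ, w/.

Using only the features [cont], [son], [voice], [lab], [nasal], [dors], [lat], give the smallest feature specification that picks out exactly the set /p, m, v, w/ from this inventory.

The target set is precisely the extension of [+labial] in this inventory.

[+lab]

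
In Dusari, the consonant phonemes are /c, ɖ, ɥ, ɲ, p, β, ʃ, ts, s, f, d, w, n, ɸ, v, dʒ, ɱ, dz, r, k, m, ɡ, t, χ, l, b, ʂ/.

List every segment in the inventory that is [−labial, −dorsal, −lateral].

ɖ, ʃ, ts, s, d, n, dʒ, dz, r, t, ʂ

First, the [−labial] segments are /c, ɖ, ɲ, ʃ, ts, s, d, n, dʒ, dz, r, k, ɡ, t, χ, l, ʂ/.
Of those, [−dorsal] gives /ɖ, ʃ, ts, s, d, n, dʒ, dz, r, t, l, ʂ/.
Among these, [−lateral] leaves /ɖ, ʃ, ts, s, d, n, dʒ, dz, r, t, ʂ/.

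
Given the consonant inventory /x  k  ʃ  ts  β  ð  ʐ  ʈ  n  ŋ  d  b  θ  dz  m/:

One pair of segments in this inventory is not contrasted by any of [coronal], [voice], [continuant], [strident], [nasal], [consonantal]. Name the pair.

/m/ (bilabial nasal) and /ŋ/ (velar nasal) are both [−coronal], [+voice], [−continuant], [−strident], [+nasal], [+consonantal], so none of the listed features separates them. (They do differ in [labial] and [dorsal], which are not among the given features.) Every other pair in the inventory differs on at least one listed feature.

m, ŋ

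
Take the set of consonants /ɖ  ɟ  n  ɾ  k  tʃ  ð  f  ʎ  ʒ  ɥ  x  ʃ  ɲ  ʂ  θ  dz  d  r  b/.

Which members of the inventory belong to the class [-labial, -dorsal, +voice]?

Eliminate segments failing any feature: /ɟ, k, ʎ, x, ɲ/ are [+dorsal]; /tʃ, ʃ, ʂ, θ/ are [-voice]; /f, ɥ, b/ are [+labial]. The remaining /ɖ, n, ɾ, ð, ʒ, dz, d, r/ satisfy [-labial], [-dorsal], [+voice].

ɖ, n, ɾ, ð, ʒ, dz, d, r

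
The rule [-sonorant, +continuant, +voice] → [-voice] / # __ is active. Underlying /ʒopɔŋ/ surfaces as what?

The only segment in the rule's environment that also matches [-sonorant, +continuant, +voice] is /ʒ/. Applying [-voice] turns the voiced postalveolar fricative into /ʃ/ (voiceless postalveolar fricative), giving [ʃopɔŋ].

[ʃopɔŋ]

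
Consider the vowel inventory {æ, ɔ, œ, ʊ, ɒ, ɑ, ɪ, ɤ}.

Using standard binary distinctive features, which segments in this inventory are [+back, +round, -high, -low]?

ɔ

Eliminate segments failing any feature: /æ, œ, ɪ/ are [-back]; /ʊ/ is [+high]; /ɒ/ is [+low]; /ɑ, ɤ/ are [-round]. The remaining /ɔ/ satisfy [+back], [+round], [-high], [-low].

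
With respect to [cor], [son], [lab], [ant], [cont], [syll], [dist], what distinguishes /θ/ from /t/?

/θ/ (voiceless dental fricative) and /t/ (voiceless alveolar stop) agree on [+coronal], [−sonorant], [−labial], [+anterior], [−syllabic]. They differ on [continuant] (/θ/ [+], /t/ [−]), [distributed] (/θ/ [+], /t/ [−]).

[continuant], [distributed]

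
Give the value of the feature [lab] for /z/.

[−labial]

/z/ is the voiced alveolar fricative. The feature [labial] marks segments articulated with one or both lips; /z/ lacks this property, so it is [−labial].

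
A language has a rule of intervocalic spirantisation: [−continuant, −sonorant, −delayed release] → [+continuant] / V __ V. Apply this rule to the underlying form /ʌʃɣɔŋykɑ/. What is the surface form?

Only /k/ occurs between two vowels (/y/ __ /ɑ/) and matches the structural description. It is a voiceless velar stop, so [−continuant, −sonorant, −delayed release] holds; changing it to [+continuant] with all other features held fixed yields /x/ (voiceless velar fricative). No other segment meets both the structural description and the environment, so the output is [ʌʃɣɔŋyxɑ].

[ʌʃɣɔŋyxɑ]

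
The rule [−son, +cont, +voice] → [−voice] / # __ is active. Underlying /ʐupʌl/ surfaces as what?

Only the initial segment /ʐ/ is both word-initial and matches the structural description. It is a voiced retroflex fricative, so [−son, +cont, +voice] holds; changing it to [−voice] with all other features held fixed yields /ʂ/ (voiceless retroflex fricative). No other segment meets both the structural description and the environment, so the output is [ʂupʌl].

[ʂupʌl]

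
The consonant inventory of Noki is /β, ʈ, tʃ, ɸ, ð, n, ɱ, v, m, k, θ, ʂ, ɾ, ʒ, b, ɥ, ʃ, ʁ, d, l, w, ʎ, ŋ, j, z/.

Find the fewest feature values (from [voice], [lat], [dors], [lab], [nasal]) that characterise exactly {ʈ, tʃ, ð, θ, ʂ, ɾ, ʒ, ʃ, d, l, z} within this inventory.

The class [-nasal], [-labial], [-dorsal] has exactly /ʈ, tʃ, ð, θ, ʂ, ɾ, ʒ, ʃ, d, l, z/ as its extension in this inventory. No smaller conjunction from the listed features achieves this: [-labial, -dorsal] alone would also admit /n/; [-nasal, -dorsal] alone would also admit /β, ɸ, v, b/; [-nasal, -labial] alone would also admit /k, ʁ, ʎ, j/; and checking the remaining two-feature bundles turns up none with this extension.

[-nasal, -lab, -dors]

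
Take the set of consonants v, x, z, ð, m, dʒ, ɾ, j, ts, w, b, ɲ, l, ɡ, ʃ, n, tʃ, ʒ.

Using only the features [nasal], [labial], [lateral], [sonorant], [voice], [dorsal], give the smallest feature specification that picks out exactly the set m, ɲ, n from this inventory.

Every target segment is [+nasal] and no other inventory member is, so one feature is enough.

[+nasal]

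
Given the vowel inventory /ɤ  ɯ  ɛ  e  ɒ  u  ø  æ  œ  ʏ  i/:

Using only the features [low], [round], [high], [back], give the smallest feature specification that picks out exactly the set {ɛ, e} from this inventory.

Every target segment is [−high], [−low], [−back], [−round]; each remaining inventory member fails at least one of these. Each conjunct is needed — [−low, −back, −round] alone would also admit /i/; [−high, −back, −round] alone would also admit /æ/; [−high, −low, −round] alone would also admit /ɤ/; [−high, −low, −back] alone would also admit /ø, œ/ — and no other combination of three listed features has exactly this extension, so four is the minimum.

[−high, −low, −back, −round]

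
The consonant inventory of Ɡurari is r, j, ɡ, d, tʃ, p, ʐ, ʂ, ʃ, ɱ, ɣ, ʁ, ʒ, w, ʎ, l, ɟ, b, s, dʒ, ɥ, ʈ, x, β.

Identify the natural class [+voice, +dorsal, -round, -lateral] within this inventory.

Eliminate segments failing any feature: /r, d, ʐ, ɱ, ʒ, l, b, dʒ, β/ are [-dorsal]; /tʃ, p, ʂ, ʃ, s, ʈ, x/ are [-voice]; /w, ɥ/ are [+round]; /ʎ/ is [+lateral]. The remaining /j, ɡ, ɣ, ʁ, ɟ/ satisfy [+voice], [+dorsal], [-round], [-lateral].

j, ɡ, ɣ, ʁ, ɟ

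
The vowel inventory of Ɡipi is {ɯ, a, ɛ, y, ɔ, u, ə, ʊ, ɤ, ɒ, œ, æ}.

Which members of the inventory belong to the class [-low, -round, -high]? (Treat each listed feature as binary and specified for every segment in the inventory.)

ɛ, ə, ɤ

Eliminate segments failing any feature: /ɯ/ is [+high]; /a, ɒ, æ/ are [+low]; /y, ɔ, u, ʊ, œ/ are [+round]. The remaining /ɛ, ə, ɤ/ satisfy [-low], [-round], [-high].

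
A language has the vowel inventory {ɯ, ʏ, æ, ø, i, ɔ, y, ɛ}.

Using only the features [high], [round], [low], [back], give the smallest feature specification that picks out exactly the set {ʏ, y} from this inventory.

Every target segment is [+high], [+round]; each remaining inventory member fails at least one of these. Each conjunct is needed — [+round] alone would also admit /ø, ɔ/; [+high] alone would also admit /ɯ, i/ — and no other single listed feature has exactly this extension, so two is the minimum.

[+high, +round]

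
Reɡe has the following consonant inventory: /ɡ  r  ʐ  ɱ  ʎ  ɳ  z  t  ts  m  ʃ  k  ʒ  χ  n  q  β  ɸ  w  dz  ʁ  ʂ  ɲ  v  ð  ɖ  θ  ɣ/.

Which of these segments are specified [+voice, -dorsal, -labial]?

r, ʐ, ɳ, z, ʒ, n, dz, ð, ɖ

Checking each segment against [+voice], [-dorsal], [-labial]: /r/ (alveolar trill), /ʐ/ (voiced retroflex fricative), /ɳ/ (retroflex nasal), /z/ (voiced alveolar fricative), /ʒ/ (voiced postalveolar fricative), /n/ (alveolar nasal), among others, satisfy every feature; every other segment in the inventory fails at least one.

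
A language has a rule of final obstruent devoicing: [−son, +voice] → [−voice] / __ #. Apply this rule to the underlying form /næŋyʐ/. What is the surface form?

[næŋyʂ]

Only the final segment /ʐ/ is both word-final and matches the structural description. It is a voiced retroflex fricative, so [−son, +voice] holds; changing it to [−voice] with all other features held fixed yields /ʂ/ (voiceless retroflex fricative). No other segment meets both the structural description and the environment, so the output is [næŋyʂ].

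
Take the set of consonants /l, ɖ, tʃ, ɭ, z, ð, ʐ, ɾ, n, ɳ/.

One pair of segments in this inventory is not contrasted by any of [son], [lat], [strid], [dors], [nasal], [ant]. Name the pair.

/ʐ/ (voiced retroflex fricative) and /tʃ/ (voiceless postalveolar affricate) are both [−sonorant], [−lateral], [+strident], [−dorsal], [−nasal], [−anterior], so none of the listed features separates them. (They do differ in [voice], [continuant] and [distributed], which are not among the given features.) Every other pair in the inventory differs on at least one listed feature.

ʐ, tʃ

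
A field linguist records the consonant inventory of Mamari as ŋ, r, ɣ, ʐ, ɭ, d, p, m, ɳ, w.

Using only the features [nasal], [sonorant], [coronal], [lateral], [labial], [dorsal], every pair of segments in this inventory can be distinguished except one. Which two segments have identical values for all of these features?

ʐ, d

/ʐ/ (voiced retroflex fricative) and /d/ (voiced alveolar stop) are both [-nasal], [-sonorant], [+coronal], [-lateral], [-labial], [-dorsal], so none of the listed features separates them. (They do differ in [continuant], [strident] and [anterior], which are not among the given features.) Every other pair in the inventory differs on at least one listed feature.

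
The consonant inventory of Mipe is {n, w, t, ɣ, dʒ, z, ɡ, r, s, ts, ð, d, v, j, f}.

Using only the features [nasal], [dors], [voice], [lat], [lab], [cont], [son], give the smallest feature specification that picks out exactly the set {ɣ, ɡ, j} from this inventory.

The class [−labial], [+dorsal] has exactly /ɣ, ɡ, j/ as its extension in this inventory. No smaller conjunction from the listed features achieves this: [+dorsal] alone would also admit /w/; [−labial] alone would also admit /n, t, dʒ, z, …/; and checking the remaining single features turns up none with this extension.

[−lab, +dors]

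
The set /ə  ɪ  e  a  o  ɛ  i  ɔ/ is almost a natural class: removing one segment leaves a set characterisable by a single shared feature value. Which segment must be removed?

[low] groups all but one: /i, ə, ɛ, ɔ, e, o, ɪ/ share [-low] while /a/ (low unrounded vowel) alone is [+low]. Removing any other segment would not leave a single-feature class that excludes it.

a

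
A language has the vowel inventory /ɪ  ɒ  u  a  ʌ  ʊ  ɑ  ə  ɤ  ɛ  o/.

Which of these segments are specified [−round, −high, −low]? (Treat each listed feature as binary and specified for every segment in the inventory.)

Checking each segment against [−round], [−high], [−low]: /ʌ/ (mid back unrounded lax vowel), /ə/ (mid central vowel (schwa)), /ɤ/ (mid back unrounded tense vowel), /ɛ/ (mid front unrounded lax vowel) satisfy every feature; every other segment in the inventory fails at least one.

ʌ, ə, ɤ, ɛ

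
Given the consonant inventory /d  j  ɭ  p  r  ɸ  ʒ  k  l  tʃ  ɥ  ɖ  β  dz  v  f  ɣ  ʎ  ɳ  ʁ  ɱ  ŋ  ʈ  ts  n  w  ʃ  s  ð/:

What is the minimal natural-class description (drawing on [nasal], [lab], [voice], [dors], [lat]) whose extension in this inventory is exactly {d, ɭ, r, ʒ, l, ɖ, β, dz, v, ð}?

The class [+voice], [-nasal], [-dorsal] has exactly /d, ɭ, r, ʒ, l, ɖ, β, dz, v, ð/ as its extension in this inventory. No smaller conjunction from the listed features achieves this: [-nasal, -dorsal] alone would also admit /p, ɸ, tʃ, f, …/; [+voice, -dorsal] alone would also admit /ɳ, ɱ, n/; [+voice, -nasal] alone would also admit /j, ɥ, ɣ, ʎ, …/; and checking the remaining two-feature bundles turns up none with this extension.

[+voice, -nasal, -dors]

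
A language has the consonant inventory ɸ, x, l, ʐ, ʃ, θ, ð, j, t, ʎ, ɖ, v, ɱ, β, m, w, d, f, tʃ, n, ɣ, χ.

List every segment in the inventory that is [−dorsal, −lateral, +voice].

Checking each segment against [−dorsal], [−lateral], [+voice]: /ʐ/ (voiced retroflex fricative), /ð/ (voiced dental fricative), /ɖ/ (voiced retroflex stop), /v/ (voiced labiodental fricative), /ɱ/ (labiodental nasal), /β/ (voiced bilabial fricative), among others, satisfy every feature; every other segment in the inventory fails at least one.

ʐ, ð, ɖ, v, ɱ, β, m, d, n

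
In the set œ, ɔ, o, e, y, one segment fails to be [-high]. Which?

/y/ is the high front rounded tense vowel, which is [+high]; the rest — /œ, o, ɔ, e/ — are [-high].

y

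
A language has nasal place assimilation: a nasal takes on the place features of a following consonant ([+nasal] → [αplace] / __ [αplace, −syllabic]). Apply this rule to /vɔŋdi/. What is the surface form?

[vɔndi]

/ŋ/ sits before the [+coronal] consonant /d/, so it takes on [+coronal] and surfaces as /n/. The rest of the form is unaffected: [vɔndi].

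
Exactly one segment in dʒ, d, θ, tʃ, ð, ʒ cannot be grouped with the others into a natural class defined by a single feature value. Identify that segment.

The remaining segments after removing /d/ share [+distributed]; /d/ (voiced alveolar stop) is [−distributed]. For every other candidate removal, the leftover set fails to share any single feature value that the removed segment lacks.

d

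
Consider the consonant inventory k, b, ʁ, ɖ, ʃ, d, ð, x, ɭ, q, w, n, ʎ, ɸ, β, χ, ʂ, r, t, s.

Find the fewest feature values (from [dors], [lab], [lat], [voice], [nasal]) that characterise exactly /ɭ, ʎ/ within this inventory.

[+lat]

/ɭ, ʎ/ are exactly the [+lateral] segments in the inventory, so a single feature suffices.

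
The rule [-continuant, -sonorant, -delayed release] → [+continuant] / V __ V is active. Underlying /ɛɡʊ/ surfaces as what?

Only /ɡ/ occurs between two vowels (/ɛ/ __ /ʊ/) and matches the structural description. It is a voiced velar stop, so [-continuant, -sonorant, -delayed release] holds; changing it to [+continuant] with all other features held fixed yields /ɣ/ (voiced velar fricative). No other segment meets both the structural description and the environment, so the output is [ɛɣʊ].

[ɛɣʊ]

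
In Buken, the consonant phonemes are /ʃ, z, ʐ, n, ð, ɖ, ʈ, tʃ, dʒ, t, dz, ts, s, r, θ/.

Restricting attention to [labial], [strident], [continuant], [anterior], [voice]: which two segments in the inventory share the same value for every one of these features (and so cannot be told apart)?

r, ð

On the given features, /r/ and /ð/ have an identical profile: [−labial], [−strident], [+continuant], [+anterior], [+voice]. No other two segments in the inventory coincide on all 5 features. (They do differ in [sonorant], which is not among the given features.)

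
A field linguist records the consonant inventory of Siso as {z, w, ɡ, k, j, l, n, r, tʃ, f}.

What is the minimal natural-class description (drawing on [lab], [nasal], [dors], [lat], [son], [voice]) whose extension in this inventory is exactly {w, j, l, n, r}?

[+son]

The target set is precisely the extension of [+sonorant] in this inventory.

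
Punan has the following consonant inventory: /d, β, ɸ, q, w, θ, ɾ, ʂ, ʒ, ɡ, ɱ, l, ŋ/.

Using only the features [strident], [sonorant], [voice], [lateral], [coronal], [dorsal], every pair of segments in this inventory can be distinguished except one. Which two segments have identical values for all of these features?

Both /ŋ/ and /w/ are [-strident], [+sonorant], [+voice], [-lateral], [-coronal], [+dorsal]. Since the list omits [nasal], [continuant], [labial] and [round] — which do distinguish the velar nasal from the labial-velar glide — this pair collapses; all other pairs remain distinct.

ŋ, w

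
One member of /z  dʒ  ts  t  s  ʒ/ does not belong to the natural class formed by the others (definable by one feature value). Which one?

[strident] groups all but one: /s, ts, z, ʒ, dʒ/ share [+strident] while /t/ (voiceless alveolar stop) alone is [-strident]. Removing any other segment would not leave a single-feature class that excludes it.

t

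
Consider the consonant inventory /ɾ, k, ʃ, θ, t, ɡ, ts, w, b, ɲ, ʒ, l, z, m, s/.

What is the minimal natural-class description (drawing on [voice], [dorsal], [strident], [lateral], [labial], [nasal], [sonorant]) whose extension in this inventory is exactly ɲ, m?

[+nasal]

Every target segment is [+nasal] and no other inventory member is, so one feature is enough.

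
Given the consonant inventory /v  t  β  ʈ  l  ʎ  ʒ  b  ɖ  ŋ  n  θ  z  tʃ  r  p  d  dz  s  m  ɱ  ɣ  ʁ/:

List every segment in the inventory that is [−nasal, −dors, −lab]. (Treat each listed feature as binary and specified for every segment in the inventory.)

t, ʈ, l, ʒ, ɖ, θ, z, tʃ, r, d, dz, s

First, the [−nasal] segments are /v, t, β, ʈ, l, ʎ, ʒ, b, ɖ, θ, z, tʃ, r, p, d, dz, s, ɣ, ʁ/.
Within that set, [−dorsal] gives /v, t, β, ʈ, l, ʒ, b, ɖ, θ, z, tʃ, r, p, d, dz, s/.
Among these, [−labial] leaves /t, ʈ, l, ʒ, ɖ, θ, z, tʃ, r, d, dz, s/.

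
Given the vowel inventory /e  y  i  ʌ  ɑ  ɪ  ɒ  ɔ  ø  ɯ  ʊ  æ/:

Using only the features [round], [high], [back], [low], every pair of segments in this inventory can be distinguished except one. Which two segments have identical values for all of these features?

i, ɪ

/i/ (high front unrounded tense vowel) and /ɪ/ (high front unrounded lax vowel) are both [−round], [+high], [−back], [−low], so none of the listed features separates them. (They do differ in [tense], which is not among the given features.) Every other pair in the inventory differs on at least one listed feature.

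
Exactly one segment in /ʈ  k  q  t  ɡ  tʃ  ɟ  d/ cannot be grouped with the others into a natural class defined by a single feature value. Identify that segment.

The remaining segments after removing /tʃ/ share [-delayed release]; /tʃ/ (voiceless postalveolar affricate) is [+delayed release]. For every other candidate removal, the leftover set fails to share any single feature value that the removed segment lacks.

tʃ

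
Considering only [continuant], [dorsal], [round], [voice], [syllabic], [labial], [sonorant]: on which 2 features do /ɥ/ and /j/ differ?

The two segments share [+continuant], [+dorsal], [+voice], [-syllabic], [+sonorant]. The only features from the list on which they differ: /ɥ/ is [+labial] while /j/ is [-labial]; /ɥ/ is [+round] while /j/ is [-round].

[labial], [round]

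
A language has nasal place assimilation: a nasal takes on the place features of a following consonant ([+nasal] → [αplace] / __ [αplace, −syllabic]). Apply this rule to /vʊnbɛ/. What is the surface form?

/n/ sits before the [+labial] consonant /b/, so it takes on [+labial] and surfaces as /m/. The rest of the form is unaffected: [vʊmbɛ].

[vʊmbɛ]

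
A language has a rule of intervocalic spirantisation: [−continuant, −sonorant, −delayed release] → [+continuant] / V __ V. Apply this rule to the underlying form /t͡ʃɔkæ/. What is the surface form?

The only segment in the rule's environment that also matches [−continuant, −sonorant, −delayed release] is /k/. Applying [+continuant] turns the voiceless velar stop into /x/ (voiceless velar fricative), giving [t͡ʃɔxæ].

[t͡ʃɔxæ]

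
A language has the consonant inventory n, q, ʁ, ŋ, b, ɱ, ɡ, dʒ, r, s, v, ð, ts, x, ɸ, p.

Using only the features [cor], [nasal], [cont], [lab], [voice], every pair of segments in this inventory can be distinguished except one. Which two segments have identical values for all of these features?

Both /r/ and /ð/ are [+coronal], [−nasal], [+continuant], [−labial], [+voice]. Since the list omits [sonorant] — which does distinguish the alveolar trill from the voiced dental fricative — this pair collapses; all other pairs remain distinct.

r, ð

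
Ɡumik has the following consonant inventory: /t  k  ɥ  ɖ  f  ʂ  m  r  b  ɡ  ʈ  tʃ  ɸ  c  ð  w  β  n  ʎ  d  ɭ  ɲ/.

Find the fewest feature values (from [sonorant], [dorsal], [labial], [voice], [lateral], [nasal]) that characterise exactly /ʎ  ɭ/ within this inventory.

The target set is precisely the extension of [+lateral] in this inventory.

[+lateral]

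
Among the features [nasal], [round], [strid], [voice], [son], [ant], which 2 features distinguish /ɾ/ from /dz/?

[sonorant], [strident]

/ɾ/ (alveolar tap) and /dz/ (voiced alveolar affricate) agree on [-nasal], [-round], [+voice], [+anterior]. They differ on [sonorant] (/ɾ/ [+], /dz/ [-]), [strident] (/ɾ/ [-], /dz/ [+]).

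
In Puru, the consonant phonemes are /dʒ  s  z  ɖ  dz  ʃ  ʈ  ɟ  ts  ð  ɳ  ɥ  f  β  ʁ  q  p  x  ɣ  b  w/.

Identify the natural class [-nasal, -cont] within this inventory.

Checking each segment against [-nasal], [-continuant]: /dʒ/ (voiced postalveolar affricate), /ɖ/ (voiced retroflex stop), /dz/ (voiced alveolar affricate), /ʈ/ (voiceless retroflex stop), /ɟ/ (voiced palatal stop), /ts/ (voiceless alveolar affricate), among others, satisfy every feature; every other segment in the inventory fails at least one.

dʒ, ɖ, dz, ʈ, ɟ, ts, q, p, b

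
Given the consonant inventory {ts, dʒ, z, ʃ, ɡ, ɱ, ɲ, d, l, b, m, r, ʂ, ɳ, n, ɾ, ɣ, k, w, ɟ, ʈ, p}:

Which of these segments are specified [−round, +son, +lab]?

The [−round] segments are /ts, dʒ, z, ʃ, ɡ, ɱ, ɲ, d, l, b, m, r, ʂ, ɳ, n, ɾ, ɣ, k, ɟ, ʈ, p/.
Then [+sonorant] gives /ɱ, ɲ, l, m, r, ɳ, n, ɾ/.
Then [+labial] leaves /ɱ, m/.

ɱ, m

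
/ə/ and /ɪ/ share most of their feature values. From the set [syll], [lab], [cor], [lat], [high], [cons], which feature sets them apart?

/ə/ (mid central vowel (schwa)) and /ɪ/ (high front unrounded lax vowel) agree on [+syllabic], [−labial], [−coronal], [−lateral], [−consonantal]. They differ on [high] (/ə/ [−], /ɪ/ [+]).

[high]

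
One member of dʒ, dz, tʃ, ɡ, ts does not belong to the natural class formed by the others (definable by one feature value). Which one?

The remaining segments after removing /ɡ/ share [+delayed release]; /ɡ/ (voiced velar stop) is [−delayed release]. For every other candidate removal, the leftover set fails to share any single feature value that the removed segment lacks.

ɡ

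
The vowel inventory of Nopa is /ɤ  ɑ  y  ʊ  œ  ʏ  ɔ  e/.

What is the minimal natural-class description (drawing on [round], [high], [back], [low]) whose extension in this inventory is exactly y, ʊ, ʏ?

Every target segment is [+high] and no other inventory member is, so one feature is enough.

[+high]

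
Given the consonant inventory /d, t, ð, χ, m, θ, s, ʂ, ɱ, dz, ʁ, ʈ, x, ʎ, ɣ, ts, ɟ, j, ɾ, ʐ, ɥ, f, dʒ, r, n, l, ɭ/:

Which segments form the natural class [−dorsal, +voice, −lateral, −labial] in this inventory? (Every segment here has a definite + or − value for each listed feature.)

d, ð, dz, ɾ, ʐ, dʒ, r, n

Checking each segment against [−dorsal], [+voice], [−lateral], [−labial]: /d/ (voiced alveolar stop), /ð/ (voiced dental fricative), /dz/ (voiced alveolar affricate), /ɾ/ (alveolar tap), /ʐ/ (voiced retroflex fricative), /dʒ/ (voiced postalveolar affricate), among others, satisfy every feature; every other segment in the inventory fails at least one.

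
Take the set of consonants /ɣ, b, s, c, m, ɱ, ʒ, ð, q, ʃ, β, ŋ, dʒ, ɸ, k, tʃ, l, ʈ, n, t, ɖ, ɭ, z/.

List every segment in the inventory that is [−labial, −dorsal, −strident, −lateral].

ð, ʈ, n, t, ɖ

Among the inventory, the [−labial] segments are /ɣ, s, c, ʒ, ð, q, ʃ, ŋ, dʒ, k, tʃ, l, ʈ, n, t, ɖ, ɭ, z/.
Intersecting with [−dorsal] gives /s, ʒ, ð, ʃ, dʒ, tʃ, l, ʈ, n, t, ɖ, ɭ, z/.
Then [−strident] gives /ð, l, ʈ, n, t, ɖ, ɭ/.
Then [−lateral] leaves /ð, ʈ, n, t, ɖ/.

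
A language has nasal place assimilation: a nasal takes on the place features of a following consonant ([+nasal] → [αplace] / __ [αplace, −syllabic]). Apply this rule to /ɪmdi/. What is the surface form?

In /ɪmdi/, the nasal /m/ precedes /d/, which is [+coronal]. The nasal assimilates in place, becoming the [+coronal] nasal /n/. The surface form is [ɪndi].

[ɪndi]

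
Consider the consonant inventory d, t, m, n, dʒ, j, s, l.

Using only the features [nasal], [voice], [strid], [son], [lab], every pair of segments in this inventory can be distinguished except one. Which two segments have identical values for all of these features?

On the given features, /l/ and /j/ have an identical profile: [-nasal], [+voice], [-strident], [+sonorant], [-labial]. No other two segments in the inventory coincide on all 5 features. (They do differ in [lateral] and [dorsal], which are not among the given features.)

l, j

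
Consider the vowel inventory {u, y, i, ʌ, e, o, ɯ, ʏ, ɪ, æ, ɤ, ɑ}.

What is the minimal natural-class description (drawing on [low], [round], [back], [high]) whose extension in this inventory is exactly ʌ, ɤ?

[-high, -low, +back, -round]

Every target segment is [-high], [-low], [+back], [-round]; each remaining inventory member fails at least one of these. Each conjunct is needed — [-low, +back, -round] alone would also admit /ɯ/; [-high, +back, -round] alone would also admit /ɑ/; [-high, -low, -round] alone would also admit /e/; [-high, -low, +back] alone would also admit /o/ — and no other combination of three listed features has exactly this extension, so four is the minimum.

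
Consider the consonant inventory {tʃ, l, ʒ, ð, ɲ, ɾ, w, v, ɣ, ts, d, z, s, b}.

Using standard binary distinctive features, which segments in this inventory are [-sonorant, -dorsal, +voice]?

Checking each segment against [-sonorant], [-dorsal], [+voice]: /ʒ/ (voiced postalveolar fricative), /ð/ (voiced dental fricative), /v/ (voiced labiodental fricative), /d/ (voiced alveolar stop), /z/ (voiced alveolar fricative), /b/ (voiced bilabial stop) satisfy every feature; every other segment in the inventory fails at least one.

ʒ, ð, v, d, z, b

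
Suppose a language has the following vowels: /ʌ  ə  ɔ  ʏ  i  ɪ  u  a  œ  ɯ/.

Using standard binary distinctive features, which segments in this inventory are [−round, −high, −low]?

ʌ, ə

The [−round] segments are /ʌ, ə, i, ɪ, a, ɯ/.
Then [−high] gives /ʌ, ə, a/.
Intersecting with [−low] leaves /ʌ, ə/.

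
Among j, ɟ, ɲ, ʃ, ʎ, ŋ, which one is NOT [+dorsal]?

ʃ

/ʃ/ is the voiceless postalveolar fricative, which is [-dorsal]; the rest — /ɟ, j, ŋ, ɲ, ʎ/ — are [+dorsal].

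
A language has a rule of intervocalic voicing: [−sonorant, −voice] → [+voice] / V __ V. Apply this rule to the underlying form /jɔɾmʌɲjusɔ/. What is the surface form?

/s/ satisfies [−sonorant, −voice] and sits in V __ V. The [+voice] counterpart of the voiceless alveolar fricative is /z/. Other segments in /jɔɾmʌɲjusɔ/ either fail the structural description or are not in the environment, so the surface form is [jɔɾmʌɲjuzɔ].

[jɔɾmʌɲjuzɔ]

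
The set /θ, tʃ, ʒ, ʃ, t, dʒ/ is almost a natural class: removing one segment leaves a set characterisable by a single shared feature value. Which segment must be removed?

t

[distributed] groups all but one: /dʒ, θ, ʒ, tʃ, ʃ/ share [+distributed] while /t/ (voiceless alveolar stop) alone is [−distributed]. Removing any other segment would not leave a single-feature class that excludes it.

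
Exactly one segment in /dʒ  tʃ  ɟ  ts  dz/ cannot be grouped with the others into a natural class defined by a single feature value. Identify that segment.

/tʃ, dz, ts, dʒ/ are all [+delayed release], but /ɟ/ (voiced palatal stop) is [−delayed release]. No other single segment can be removed to leave a set sharing one feature value that the removed segment lacks, so /ɟ/ is the odd one out.

ɟ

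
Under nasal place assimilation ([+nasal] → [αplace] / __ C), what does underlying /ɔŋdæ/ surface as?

/ŋ/ sits before the [+coronal] consonant /d/, so it takes on [+coronal] and surfaces as /n/. The rest of the form is unaffected: [ɔndæ].

[ɔndæ]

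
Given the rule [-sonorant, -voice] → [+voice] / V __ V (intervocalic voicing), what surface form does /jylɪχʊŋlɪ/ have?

[jylɪʁʊŋlɪ]

The only segment in the rule's environment that also matches [-sonorant, -voice] is /χ/. Applying [+voice] turns the voiceless uvular fricative into /ʁ/ (voiced uvular fricative), giving [jylɪʁʊŋlɪ].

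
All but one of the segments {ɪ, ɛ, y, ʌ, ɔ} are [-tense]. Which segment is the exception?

Every segment except /y/ is [-tense]. /y/ (high front rounded tense vowel) is [+tense], so it is the exception.

y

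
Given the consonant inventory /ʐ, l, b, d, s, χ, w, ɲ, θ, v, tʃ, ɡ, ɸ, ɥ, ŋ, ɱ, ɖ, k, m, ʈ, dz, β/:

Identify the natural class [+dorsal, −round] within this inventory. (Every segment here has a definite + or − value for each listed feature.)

χ, ɲ, ɡ, ŋ, k

Eliminate segments failing any feature: /ʐ, l, b, d, s, θ, v, tʃ, ɸ, ɱ, ɖ, m, ʈ, dz, β/ are [−dorsal]; /w, ɥ/ are [+round]. The remaining /χ, ɲ, ɡ, ŋ, k/ satisfy [+dorsal], [−round].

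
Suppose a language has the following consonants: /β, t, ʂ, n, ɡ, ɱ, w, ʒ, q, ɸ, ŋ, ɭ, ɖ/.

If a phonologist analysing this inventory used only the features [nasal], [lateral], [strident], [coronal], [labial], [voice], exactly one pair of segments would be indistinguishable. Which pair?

Both /w/ and /β/ are [−nasal], [−lateral], [−strident], [−coronal], [+labial], [+voice]. Since the list omits [sonorant], [round] and [dorsal] — which do distinguish the labial-velar glide from the voiced bilabial fricative — this pair collapses; all other pairs remain distinct.

w, β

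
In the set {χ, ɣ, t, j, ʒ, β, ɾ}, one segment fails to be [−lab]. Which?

β

Every segment except /β/ is [−labial]. /β/ (voiced bilabial fricative) is [+labial], so it is the exception.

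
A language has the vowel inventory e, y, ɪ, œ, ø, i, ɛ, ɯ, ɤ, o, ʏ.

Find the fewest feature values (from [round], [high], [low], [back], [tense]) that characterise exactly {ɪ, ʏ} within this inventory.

[+high, -tense]

The class [+high], [-tense] has exactly /ɪ, ʏ/ as its extension in this inventory. No smaller conjunction from the listed features achieves this: [-tense] alone would also admit /œ, ɛ/; [+high] alone would also admit /y, i, ɯ/; and checking the remaining single features turns up none with this extension.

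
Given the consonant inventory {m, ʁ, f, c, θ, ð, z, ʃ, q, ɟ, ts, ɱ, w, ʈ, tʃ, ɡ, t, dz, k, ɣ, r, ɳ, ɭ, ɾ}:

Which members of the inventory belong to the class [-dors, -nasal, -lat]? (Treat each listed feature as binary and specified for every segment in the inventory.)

First, the [-dorsal] segments are /m, f, θ, ð, z, ʃ, ts, ɱ, ʈ, tʃ, t, dz, r, ɳ, ɭ, ɾ/.
Then [-nasal] gives /f, θ, ð, z, ʃ, ts, ʈ, tʃ, t, dz, r, ɭ, ɾ/.
Intersecting with [-lateral] leaves /f, θ, ð, z, ʃ, ts, ʈ, tʃ, t, dz, r, ɾ/.

f, θ, ð, z, ʃ, ts, ʈ, tʃ, t, dz, r, ɾ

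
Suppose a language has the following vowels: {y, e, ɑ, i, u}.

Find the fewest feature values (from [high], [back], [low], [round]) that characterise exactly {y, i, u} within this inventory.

Every target segment is [+high] and no other inventory member is, so one feature is enough.

[+high]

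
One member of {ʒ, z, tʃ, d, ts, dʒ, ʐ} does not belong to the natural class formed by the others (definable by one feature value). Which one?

d

The remaining segments after removing /d/ share [+strident]; /d/ (voiced alveolar stop) is [-strident]. For every other candidate removal, the leftover set fails to share any single feature value that the removed segment lacks.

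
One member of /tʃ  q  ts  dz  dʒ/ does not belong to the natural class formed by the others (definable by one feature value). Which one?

q

The remaining segments after removing /q/ share [+delayed release]; /q/ (voiceless uvular stop) is [−delayed release]. For every other candidate removal, the leftover set fails to share any single feature value that the removed segment lacks.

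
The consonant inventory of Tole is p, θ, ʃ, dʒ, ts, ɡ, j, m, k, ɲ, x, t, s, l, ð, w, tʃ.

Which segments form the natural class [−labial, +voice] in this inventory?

dʒ, ɡ, j, ɲ, l, ð

Checking each segment against [−labial], [+voice]: /dʒ/ (voiced postalveolar affricate), /ɡ/ (voiced velar stop), /j/ (palatal glide), /ɲ/ (palatal nasal), /l/ (alveolar lateral approximant), /ð/ (voiced dental fricative) satisfy every feature; every other segment in the inventory fails at least one.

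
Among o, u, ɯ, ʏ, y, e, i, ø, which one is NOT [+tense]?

Every segment except /ʏ/ is [+tense]. /ʏ/ (high front rounded lax vowel) is [−tense], so it is the exception.

ʏ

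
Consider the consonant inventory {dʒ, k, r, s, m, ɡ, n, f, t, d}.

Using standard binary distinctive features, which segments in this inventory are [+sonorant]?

r, m, n

The [+sonorant] segments here are /r, m, n/; the remaining /dʒ, k, s, ɡ, f, t, d/ are [−sonorant].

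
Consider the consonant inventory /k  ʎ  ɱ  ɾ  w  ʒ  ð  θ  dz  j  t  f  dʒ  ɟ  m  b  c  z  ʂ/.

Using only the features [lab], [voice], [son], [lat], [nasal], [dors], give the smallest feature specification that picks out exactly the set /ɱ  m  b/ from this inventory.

The class [+voice], [+labial], [−dorsal] has exactly /ɱ, m, b/ as its extension in this inventory. No smaller conjunction from the listed features achieves this: [+labial, −dorsal] alone would also admit /f/; [+voice, −dorsal] alone would also admit /ɾ, ʒ, ð, dz, …/; [+voice, +labial] alone would also admit /w/; and checking the remaining two-feature bundles turns up none with this extension.

[+voice, +lab, −dors]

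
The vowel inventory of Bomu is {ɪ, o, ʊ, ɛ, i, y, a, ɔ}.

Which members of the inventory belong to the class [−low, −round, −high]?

ɛ

The [−low] segments are /ɪ, o, ʊ, ɛ, i, y, ɔ/.
Intersecting with [−round] gives /ɪ, ɛ, i/.
Among these, [−high] leaves /ɛ/.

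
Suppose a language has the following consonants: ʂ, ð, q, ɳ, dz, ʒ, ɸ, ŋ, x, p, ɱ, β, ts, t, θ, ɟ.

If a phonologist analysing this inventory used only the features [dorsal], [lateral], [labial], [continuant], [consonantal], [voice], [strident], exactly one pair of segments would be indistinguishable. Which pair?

On the given features, /ɟ/ and /ŋ/ have an identical profile: [+dorsal], [-lateral], [-labial], [-continuant], [+consonantal], [+voice], [-strident]. No other two segments in the inventory coincide on all 7 features. (They do differ in [sonorant], [nasal] and [back], which are not among the given features.)

ɟ, ŋ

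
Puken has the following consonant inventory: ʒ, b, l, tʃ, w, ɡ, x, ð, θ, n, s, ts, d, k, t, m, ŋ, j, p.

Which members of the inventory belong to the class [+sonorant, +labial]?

Eliminate segments failing any feature: /ʒ, b, tʃ, ɡ, x, ð, θ, s, ts, d, k, t, p/ are [−sonorant]; /l, n, ŋ, j/ are [−labial]. The remaining /w, m/ satisfy [+sonorant], [+labial].

w, m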